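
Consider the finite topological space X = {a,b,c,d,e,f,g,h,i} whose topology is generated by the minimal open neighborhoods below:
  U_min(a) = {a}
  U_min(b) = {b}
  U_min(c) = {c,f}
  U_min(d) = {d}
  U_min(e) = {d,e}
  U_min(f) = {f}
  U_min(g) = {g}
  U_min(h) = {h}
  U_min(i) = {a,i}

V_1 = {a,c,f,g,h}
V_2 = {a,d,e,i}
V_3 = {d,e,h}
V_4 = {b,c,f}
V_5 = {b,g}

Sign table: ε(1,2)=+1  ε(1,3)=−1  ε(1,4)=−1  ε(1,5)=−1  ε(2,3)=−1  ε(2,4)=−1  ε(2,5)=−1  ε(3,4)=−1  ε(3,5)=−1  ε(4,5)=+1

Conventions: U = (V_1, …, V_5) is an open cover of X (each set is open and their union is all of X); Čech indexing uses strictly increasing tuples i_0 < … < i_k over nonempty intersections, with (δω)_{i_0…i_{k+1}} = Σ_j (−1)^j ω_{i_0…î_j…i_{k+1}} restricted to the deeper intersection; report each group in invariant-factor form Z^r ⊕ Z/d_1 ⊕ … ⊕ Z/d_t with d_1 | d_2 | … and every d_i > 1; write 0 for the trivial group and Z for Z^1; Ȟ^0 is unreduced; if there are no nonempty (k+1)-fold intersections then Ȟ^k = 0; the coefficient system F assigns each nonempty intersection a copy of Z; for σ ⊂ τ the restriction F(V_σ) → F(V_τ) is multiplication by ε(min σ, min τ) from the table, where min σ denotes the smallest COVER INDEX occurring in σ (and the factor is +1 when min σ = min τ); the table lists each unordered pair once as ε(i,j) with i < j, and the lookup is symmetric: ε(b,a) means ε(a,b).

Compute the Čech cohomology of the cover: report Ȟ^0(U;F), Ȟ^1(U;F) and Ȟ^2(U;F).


nerve of the cover:
  V12={a} V13={h} V14={c,f} V15={g} V23={d,e} V45={b}
C dims 5,6; δ0: rk 4, SNF 1^4
Ȟ^0 = (5 − 4) − 0 = 1, so Ȟ^0 ≅ Z
Ȟ^1 = (6 − 0) − 4 = 2, so Ȟ^1 ≅ Z^2
Ȟ^2 = (0 − 0) − 0 = 0, so Ȟ^2 ≅ 0

Ȟ^0 = Z, Ȟ^1 = Z^2 and Ȟ^2 = 0


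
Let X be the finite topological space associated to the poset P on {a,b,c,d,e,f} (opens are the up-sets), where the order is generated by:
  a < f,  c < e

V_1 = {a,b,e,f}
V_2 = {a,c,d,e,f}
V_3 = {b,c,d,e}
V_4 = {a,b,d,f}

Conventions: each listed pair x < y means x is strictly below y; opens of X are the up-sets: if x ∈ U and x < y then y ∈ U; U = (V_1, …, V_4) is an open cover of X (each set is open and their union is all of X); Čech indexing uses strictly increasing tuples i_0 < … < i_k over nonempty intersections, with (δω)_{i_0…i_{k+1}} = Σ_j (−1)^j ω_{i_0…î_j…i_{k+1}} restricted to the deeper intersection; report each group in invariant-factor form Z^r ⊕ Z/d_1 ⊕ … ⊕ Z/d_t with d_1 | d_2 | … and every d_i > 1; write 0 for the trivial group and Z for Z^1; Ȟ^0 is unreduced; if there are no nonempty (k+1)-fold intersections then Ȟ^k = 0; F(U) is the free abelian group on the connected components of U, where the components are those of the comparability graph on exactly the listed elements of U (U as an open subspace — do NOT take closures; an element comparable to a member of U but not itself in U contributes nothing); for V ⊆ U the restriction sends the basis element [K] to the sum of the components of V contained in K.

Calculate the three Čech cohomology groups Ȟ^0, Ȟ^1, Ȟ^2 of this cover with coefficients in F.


cover nerve:
  V12={a,e,f} V13={b,e} V14={a,b,f} V23={c,d,e} V24={a,d,f} V34={b,d}
  V123={e} V124={a,f} V134={b} V234={d}
components per intersection:
  V1: {a,f} {b} {e}
  V2: {a,f} {c,e} {d}
  V3: {b} {c,e} {d}
  V4: {a,f} {b} {d}
  V12: {a,f} {e}
  V13: {b} {e}
  V14: {a,f} {b}
  V23: {c,e} {d}
  V24: {a,f} {d}
  V34: {b} {d}
  V123: {e}
  V124: {a,f}
  V134: {b}
  V234: {d}
C dims 12,12,4; δ0: rk 8, SNF 1^8; δ1: rk 4, SNF 1^4
Ȟ^0: (12−8)−0=4 ⇒ Z^4
Ȟ^1: (12−4)−8=0 ⇒ 0
Ȟ^2: (4−0)−4=0 ⇒ 0

Ȟ^0 ≅ Z^4, Ȟ^1 ≅ 0 and Ȟ^2 ≅ 0


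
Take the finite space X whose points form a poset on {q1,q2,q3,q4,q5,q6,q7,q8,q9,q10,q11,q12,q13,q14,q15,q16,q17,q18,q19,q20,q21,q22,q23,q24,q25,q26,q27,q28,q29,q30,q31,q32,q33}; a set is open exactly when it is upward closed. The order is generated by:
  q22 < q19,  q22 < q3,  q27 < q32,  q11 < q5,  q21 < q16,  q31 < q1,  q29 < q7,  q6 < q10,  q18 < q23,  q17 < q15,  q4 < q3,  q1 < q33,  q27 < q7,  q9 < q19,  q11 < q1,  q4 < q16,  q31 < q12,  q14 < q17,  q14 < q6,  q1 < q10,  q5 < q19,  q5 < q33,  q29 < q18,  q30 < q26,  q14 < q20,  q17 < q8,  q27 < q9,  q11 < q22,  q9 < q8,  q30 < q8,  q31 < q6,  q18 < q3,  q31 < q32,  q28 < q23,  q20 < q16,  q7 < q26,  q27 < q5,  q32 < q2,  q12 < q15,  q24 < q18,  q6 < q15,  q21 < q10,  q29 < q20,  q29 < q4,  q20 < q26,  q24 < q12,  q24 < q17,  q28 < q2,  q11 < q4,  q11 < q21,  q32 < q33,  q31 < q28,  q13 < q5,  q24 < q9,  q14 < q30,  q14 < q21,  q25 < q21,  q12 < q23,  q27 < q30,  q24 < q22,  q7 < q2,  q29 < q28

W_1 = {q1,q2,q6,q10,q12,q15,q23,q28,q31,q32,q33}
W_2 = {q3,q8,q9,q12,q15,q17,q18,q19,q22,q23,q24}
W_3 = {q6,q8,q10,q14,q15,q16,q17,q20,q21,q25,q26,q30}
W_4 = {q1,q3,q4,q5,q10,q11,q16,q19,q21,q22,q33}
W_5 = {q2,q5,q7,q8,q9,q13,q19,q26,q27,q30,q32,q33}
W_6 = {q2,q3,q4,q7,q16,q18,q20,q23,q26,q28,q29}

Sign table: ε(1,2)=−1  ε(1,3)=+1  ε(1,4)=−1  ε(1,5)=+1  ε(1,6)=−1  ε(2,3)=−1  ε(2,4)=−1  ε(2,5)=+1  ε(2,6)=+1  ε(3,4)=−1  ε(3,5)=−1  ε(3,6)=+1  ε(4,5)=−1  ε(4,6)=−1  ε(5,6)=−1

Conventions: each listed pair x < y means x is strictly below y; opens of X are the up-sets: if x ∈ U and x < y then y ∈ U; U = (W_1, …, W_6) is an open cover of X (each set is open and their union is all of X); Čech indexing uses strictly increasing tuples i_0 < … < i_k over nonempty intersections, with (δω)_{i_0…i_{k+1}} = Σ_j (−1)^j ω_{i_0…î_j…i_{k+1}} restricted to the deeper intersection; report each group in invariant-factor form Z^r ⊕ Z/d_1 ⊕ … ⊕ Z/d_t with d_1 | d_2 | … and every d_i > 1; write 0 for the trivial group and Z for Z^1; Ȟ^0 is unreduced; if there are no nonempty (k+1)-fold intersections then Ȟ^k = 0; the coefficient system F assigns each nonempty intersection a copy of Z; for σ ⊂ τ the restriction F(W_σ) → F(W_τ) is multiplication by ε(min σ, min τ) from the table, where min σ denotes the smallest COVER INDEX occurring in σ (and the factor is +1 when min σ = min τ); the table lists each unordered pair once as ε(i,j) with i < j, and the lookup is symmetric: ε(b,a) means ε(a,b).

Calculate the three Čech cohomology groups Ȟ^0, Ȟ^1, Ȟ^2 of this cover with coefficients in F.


nerve of the cover:
  W12={q12,q15,q23} W13={q6,q10,q15} W14={q1,q10,q33} W15={q2,q32,q33} W16={q2,q23,q28} W23={q8,q15,q17} W24={q3,q19,q22} W25={q8,q9,q19} W26={q3,q18,q23} W34={q10,q16,q21} W35={q8,q26,q30} W36={q16,q20,q26} W45={q5,q19,q33} W46={q3,q4,q16} W56={q2,q7,q26}
  W123={q15} W126={q23} W134={q10} W145={q33} W156={q2} W235={q8} W245={q19} W246={q3} W346={q16} W356={q26}
C dims 6,15,10; δ0: rk 6, SNF 1^5·2; δ1: rk 9, SNF 1^9
Ȟ^0 = (6 − 6) − 0 = 0, so Ȟ^0 ≅ 0
Ȟ^1 = (15 − 9) − 6 = 0 plus torsion [2], so Ȟ^1 ≅ Z/2
Ȟ^2 = (10 − 0) − 9 = 1, so Ȟ^2 ≅ Z

Ȟ^0 = 0,  Ȟ^1 = Z/2,  Ȟ^2 = Z


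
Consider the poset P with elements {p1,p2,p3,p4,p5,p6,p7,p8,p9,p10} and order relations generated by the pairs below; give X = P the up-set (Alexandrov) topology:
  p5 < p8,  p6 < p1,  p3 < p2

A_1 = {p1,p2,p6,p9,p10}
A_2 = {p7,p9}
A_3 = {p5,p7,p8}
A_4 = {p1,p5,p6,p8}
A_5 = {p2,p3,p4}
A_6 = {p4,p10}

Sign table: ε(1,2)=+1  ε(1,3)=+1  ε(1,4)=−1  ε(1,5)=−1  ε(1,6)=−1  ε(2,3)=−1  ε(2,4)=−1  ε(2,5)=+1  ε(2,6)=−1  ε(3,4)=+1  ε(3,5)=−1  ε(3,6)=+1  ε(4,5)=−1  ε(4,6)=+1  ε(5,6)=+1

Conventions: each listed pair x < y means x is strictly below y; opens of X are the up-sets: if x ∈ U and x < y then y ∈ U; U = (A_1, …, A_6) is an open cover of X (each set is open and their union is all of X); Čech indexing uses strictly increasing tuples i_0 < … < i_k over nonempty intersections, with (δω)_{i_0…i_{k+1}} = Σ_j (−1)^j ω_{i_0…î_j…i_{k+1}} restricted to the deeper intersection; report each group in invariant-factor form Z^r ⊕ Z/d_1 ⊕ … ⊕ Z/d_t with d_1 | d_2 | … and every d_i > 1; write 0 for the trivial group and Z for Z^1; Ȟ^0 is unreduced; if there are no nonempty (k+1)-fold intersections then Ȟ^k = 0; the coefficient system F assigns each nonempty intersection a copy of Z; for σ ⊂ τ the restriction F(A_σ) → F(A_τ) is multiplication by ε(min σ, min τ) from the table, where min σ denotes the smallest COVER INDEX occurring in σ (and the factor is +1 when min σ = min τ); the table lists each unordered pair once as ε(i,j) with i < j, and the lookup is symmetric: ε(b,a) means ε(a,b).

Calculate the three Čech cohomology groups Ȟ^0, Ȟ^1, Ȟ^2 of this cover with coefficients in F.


nonempty overlaps:
  A12={p9} A14={p1,p6} A15={p2} A16={p10} A23={p7} A34={p5,p8} A56={p4}
C dims 6,7; δ0: rk 5, SNF 1^5
degree 0: 6−5−0 = 1 → Ȟ^0 ≅ Z
degree 1: 7−0−5 = 2 → Ȟ^1 ≅ Z^2
degree 2: 0−0−0 = 0 → Ȟ^2 ≅ 0

Ȟ^0 = Z,  Ȟ^1 = Z^2,  Ȟ^2 = 0


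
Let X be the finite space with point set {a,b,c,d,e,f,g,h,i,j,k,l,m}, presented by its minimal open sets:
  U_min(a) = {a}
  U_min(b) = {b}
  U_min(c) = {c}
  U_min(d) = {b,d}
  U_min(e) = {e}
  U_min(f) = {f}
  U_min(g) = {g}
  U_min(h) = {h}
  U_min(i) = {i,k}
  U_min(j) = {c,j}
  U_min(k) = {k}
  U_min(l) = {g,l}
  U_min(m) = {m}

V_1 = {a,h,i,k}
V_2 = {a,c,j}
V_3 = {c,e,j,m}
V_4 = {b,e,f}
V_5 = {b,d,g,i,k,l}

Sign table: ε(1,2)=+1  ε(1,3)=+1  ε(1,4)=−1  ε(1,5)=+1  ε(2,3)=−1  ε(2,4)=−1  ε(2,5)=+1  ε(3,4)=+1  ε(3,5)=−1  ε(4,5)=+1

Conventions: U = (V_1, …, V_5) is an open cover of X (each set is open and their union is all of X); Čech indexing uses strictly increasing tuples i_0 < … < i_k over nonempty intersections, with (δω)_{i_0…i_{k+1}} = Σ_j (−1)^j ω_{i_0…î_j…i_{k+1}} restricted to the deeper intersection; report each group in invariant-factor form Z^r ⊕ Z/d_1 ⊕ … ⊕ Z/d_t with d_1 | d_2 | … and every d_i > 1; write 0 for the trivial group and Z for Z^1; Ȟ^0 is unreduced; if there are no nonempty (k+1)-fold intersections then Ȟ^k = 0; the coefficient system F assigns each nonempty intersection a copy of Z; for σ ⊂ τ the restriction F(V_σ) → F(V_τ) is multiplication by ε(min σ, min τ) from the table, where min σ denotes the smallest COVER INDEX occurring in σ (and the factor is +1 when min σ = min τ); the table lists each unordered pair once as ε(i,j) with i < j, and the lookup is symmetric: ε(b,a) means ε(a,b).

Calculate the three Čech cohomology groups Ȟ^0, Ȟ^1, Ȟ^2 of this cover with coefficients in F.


Ȟ^0(U;F) ≅ 0; Ȟ^1(U;F) ≅ Z/2; Ȟ^2(U;F) ≅ 0

nonempty intersections:
  V12={a} V15={i,k} V23={c,j} V34={e} V45={b}
C dims 5,5; δ0: rk 5, SNF 1^4·2
Ȟ^0: (5−5)−0=0 ⇒ 0
Ȟ^1: (5−0)−5=0 plus torsion [2] ⇒ Z/2
Ȟ^2: (0−0)−0=0 ⇒ 0


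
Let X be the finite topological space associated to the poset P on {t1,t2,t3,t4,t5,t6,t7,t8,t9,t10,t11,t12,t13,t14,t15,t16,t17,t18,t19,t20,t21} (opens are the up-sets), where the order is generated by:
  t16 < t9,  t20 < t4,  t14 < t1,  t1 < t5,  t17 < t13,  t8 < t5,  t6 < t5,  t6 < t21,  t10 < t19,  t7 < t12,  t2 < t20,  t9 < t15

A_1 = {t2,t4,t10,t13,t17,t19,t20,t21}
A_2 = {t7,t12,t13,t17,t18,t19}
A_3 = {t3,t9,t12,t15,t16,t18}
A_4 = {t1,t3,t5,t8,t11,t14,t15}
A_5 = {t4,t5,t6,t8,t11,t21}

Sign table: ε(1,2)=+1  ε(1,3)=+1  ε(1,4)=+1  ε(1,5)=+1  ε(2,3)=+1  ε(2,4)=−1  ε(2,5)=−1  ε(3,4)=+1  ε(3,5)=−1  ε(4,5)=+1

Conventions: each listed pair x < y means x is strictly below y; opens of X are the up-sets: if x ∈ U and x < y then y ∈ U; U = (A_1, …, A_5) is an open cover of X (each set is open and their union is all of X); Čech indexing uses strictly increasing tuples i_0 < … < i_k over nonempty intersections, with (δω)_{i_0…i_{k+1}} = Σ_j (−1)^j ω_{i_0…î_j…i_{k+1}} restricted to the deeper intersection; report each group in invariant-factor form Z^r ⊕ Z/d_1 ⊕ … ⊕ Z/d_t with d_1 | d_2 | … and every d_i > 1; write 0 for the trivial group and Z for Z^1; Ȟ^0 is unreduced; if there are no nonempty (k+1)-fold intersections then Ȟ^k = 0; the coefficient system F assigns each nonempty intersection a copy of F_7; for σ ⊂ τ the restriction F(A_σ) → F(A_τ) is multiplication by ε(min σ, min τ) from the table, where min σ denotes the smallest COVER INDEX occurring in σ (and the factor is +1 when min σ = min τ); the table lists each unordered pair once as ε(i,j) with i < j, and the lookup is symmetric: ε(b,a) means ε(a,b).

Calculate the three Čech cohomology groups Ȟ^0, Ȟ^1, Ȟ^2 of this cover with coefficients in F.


intersection data:
  A12={t13,t17,t19} A15={t4,t21} A23={t12,t18} A34={t3,t15} A45={t5,t8,t11}
C dims 5,5; δ0: rk_F7 4
Ȟ^0 = (5 − 4) − 0 = 1, so Ȟ^0 ≅ Z/7
Ȟ^1 = (5 − 0) − 4 = 1, so Ȟ^1 ≅ Z/7
Ȟ^2 = (0 − 0) − 0 = 0, so Ȟ^2 ≅ 0

Ȟ^0 = Z/7, Ȟ^1 = Z/7 and Ȟ^2 = 0


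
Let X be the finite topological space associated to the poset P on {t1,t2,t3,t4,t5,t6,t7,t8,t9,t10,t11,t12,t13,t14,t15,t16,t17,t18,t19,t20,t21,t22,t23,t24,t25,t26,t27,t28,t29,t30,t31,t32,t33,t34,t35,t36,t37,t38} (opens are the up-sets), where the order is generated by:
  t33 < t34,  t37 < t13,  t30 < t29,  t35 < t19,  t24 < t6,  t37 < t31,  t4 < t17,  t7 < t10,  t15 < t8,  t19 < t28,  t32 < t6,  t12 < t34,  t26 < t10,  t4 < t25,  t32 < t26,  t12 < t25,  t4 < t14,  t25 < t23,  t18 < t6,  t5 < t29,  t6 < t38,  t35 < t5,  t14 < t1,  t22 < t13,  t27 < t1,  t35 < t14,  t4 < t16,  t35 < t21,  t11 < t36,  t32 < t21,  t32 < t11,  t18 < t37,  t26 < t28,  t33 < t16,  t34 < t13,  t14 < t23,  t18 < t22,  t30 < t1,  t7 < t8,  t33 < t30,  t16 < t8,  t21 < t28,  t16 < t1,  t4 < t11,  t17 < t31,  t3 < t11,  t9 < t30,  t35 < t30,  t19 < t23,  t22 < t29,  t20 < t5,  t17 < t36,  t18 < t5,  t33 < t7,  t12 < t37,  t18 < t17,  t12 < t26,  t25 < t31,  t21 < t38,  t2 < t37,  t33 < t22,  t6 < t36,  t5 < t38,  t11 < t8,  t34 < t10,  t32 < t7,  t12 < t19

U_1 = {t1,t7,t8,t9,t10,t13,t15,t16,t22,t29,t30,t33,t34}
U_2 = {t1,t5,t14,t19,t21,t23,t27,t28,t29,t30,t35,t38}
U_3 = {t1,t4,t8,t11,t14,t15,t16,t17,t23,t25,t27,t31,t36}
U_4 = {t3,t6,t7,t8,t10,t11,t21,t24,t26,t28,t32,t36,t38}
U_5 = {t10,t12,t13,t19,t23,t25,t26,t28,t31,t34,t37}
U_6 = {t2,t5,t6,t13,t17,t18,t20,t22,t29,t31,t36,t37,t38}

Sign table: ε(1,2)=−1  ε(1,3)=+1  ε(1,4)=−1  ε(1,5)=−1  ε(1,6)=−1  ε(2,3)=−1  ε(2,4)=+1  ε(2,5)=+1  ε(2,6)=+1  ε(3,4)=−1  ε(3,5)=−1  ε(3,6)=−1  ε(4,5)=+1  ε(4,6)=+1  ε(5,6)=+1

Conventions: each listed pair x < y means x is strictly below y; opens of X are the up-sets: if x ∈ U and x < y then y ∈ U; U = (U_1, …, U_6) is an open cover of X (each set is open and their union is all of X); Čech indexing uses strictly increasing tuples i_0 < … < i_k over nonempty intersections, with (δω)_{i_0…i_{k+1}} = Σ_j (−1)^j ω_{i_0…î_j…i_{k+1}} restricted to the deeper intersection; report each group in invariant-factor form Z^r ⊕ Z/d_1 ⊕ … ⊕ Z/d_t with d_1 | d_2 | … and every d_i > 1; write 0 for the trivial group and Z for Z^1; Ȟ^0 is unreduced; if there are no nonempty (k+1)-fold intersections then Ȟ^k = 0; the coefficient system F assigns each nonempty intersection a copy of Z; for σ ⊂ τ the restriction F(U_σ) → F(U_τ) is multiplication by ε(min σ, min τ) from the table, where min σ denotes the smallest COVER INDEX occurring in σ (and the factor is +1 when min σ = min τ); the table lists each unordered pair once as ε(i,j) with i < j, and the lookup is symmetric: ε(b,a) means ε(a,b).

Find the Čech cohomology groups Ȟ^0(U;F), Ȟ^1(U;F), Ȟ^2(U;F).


Ȟ^0(U;F) ≅ Z,  Ȟ^1(U;F) ≅ 0,  Ȟ^2(U;F) ≅ Z/2

nerve of the cover:
  U12={t1,t29,t30} U13={t1,t8,t15,t16} U14={t7,t8,t10} U15={t10,t13,t34} U16={t13,t22,t29} U23={t1,t14,t23,t27} U24={t21,t28,t38} U25={t19,t23,t28} U26={t5,t29,t38} U34={t8,t11,t36} U35={t23,t25,t31} U36={t17,t31,t36} U45={t10,t26,t28} U46={t6,t36,t38} U56={t13,t31,t37}
  U123={t1} U126={t29} U134={t8} U145={t10} U156={t13} U235={t23} U245={t28} U246={t38} U346={t36} U356={t31}
C dims 6,15,10; δ0: rk 5, SNF 1^5; δ1: rk 10, SNF 1^9·2
Ȟ^0 = (6 − 5) − 0 = 1, so Ȟ^0 ≅ Z
Ȟ^1 = (15 − 10) − 5 = 0, so Ȟ^1 ≅ 0
Ȟ^2 = (10 − 0) − 10 = 0 plus torsion [2], so Ȟ^2 ≅ Z/2


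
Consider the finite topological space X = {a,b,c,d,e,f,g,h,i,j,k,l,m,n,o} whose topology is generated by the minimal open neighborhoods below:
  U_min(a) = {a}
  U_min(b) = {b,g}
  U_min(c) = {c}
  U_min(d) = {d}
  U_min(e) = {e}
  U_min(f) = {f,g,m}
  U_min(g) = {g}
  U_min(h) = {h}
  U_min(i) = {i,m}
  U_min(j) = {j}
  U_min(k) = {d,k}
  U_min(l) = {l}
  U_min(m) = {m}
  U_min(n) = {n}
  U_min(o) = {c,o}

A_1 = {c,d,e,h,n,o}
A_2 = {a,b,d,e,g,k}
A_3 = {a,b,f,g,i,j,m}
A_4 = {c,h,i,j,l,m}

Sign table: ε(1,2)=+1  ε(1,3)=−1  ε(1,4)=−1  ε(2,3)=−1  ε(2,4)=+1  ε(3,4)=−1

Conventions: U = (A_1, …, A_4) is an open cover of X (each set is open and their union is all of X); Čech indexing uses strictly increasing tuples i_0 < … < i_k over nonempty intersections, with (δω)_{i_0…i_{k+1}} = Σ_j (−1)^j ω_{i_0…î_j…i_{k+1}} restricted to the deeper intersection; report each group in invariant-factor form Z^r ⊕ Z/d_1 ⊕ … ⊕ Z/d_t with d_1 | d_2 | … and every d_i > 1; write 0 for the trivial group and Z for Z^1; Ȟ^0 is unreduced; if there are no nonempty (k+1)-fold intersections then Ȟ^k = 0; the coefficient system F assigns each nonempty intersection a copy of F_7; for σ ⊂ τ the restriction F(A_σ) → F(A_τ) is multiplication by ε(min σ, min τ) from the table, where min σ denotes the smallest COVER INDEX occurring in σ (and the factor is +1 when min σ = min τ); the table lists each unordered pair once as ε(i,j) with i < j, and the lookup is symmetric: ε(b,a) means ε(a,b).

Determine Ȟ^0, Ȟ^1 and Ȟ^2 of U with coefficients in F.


Ȟ^0 ≅ 0, Ȟ^1 ≅ 0, Ȟ^2 ≅ 0

nonempty intersections:
  A12={d,e} A14={c,h} A23={a,b,g} A34={i,j,m}
C dims 4,4; δ0: rk_F7 4
Ȟ^0: (4−4)−0=0 ⇒ 0
Ȟ^1: (4−0)−4=0 ⇒ 0
Ȟ^2: (0−0)−0=0 ⇒ 0


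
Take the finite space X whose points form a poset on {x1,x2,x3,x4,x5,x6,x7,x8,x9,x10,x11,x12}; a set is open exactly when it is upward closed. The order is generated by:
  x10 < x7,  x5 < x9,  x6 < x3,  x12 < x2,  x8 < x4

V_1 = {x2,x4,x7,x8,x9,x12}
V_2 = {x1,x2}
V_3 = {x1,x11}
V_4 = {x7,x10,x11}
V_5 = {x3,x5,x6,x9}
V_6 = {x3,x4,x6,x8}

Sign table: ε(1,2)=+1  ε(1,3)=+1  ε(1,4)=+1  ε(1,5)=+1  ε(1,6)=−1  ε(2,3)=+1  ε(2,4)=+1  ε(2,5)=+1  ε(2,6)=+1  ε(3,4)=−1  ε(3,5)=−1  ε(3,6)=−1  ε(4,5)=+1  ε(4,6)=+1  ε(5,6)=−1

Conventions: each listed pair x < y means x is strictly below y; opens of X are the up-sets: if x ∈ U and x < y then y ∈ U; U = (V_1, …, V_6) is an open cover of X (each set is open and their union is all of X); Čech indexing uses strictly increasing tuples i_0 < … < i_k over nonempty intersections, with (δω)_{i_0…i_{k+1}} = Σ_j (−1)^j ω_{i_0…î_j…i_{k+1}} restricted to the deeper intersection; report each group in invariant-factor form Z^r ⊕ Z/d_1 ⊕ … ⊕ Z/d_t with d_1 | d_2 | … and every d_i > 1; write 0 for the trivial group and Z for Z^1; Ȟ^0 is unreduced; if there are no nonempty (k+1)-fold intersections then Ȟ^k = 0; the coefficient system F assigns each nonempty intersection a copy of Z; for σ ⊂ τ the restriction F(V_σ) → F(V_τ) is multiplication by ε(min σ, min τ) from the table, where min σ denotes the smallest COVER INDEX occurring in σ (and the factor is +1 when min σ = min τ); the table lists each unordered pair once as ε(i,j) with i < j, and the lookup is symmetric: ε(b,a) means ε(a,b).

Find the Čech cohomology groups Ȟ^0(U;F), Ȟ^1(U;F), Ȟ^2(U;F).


Ȟ^0(U;F) ≅ 0, Ȟ^1(U;F) ≅ Z ⊕ Z/2 and Ȟ^2(U;F) ≅ 0

nerve simplices:
  V12={x2} V14={x7} V15={x9} V16={x4,x8} V23={x1} V34={x11} V56={x3,x6}
C dims 6,7; δ0: rk 6, SNF 1^5·2
degree 0: 6−6−0 = 0 → Ȟ^0 ≅ 0
degree 1: 7−0−6 = 1 plus torsion [2] → Ȟ^1 ≅ Z ⊕ Z/2
degree 2: 0−0−0 = 0 → Ȟ^2 ≅ 0


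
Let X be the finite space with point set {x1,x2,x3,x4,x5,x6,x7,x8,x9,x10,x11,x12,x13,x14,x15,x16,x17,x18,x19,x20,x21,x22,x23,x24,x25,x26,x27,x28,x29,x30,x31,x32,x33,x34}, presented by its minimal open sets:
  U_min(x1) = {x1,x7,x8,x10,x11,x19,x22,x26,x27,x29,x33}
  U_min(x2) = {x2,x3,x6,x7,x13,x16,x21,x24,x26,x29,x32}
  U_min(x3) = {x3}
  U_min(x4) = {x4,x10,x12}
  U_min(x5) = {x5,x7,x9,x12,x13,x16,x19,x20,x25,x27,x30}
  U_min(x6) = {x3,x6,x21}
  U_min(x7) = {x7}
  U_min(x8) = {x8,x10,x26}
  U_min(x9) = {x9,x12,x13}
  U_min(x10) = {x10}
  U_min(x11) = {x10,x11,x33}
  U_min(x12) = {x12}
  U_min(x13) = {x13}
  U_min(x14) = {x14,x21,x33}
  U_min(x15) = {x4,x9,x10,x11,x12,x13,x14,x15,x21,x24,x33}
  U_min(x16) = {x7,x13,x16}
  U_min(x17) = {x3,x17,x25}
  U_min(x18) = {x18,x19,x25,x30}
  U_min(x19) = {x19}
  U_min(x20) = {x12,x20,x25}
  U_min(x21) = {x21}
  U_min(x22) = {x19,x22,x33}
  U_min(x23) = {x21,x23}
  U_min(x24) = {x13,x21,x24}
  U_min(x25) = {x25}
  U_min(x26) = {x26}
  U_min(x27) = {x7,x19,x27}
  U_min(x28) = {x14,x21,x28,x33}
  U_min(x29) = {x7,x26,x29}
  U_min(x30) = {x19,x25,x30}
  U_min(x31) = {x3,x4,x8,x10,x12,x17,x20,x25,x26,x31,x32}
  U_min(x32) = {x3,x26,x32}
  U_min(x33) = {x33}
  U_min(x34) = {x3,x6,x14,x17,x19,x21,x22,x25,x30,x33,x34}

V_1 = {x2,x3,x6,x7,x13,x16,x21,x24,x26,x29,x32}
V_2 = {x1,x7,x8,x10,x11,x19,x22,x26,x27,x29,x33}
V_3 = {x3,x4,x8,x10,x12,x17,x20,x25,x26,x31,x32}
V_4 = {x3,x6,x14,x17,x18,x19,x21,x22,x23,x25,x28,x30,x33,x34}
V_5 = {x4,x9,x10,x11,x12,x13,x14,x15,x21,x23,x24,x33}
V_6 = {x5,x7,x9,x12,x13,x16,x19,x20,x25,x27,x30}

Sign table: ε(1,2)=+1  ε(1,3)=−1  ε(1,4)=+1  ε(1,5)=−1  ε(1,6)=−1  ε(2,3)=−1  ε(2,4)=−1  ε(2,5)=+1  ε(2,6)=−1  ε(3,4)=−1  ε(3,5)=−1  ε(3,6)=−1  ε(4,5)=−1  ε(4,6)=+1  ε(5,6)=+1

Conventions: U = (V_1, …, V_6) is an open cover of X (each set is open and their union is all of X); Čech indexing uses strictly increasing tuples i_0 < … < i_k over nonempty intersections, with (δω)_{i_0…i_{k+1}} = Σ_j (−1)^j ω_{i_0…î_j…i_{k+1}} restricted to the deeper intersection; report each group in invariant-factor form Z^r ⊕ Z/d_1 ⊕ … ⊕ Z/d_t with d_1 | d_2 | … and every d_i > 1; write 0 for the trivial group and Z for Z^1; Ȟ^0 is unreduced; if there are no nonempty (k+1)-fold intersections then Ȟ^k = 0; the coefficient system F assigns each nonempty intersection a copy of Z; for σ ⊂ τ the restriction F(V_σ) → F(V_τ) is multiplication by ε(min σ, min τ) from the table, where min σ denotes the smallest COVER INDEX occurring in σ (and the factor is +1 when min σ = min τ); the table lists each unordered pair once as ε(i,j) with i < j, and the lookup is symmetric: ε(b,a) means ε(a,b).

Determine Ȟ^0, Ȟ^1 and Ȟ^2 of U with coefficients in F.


nerve simplices:
  V12={x7,x26,x29} V13={x3,x26,x32} V14={x3,x6,x21} V15={x13,x21,x24} V16={x7,x13,x16} V23={x8,x10,x26} V24={x19,x22,x33} V25={x10,x11,x33} V26={x7,x19,x27} V34={x3,x17,x25} V35={x4,x10,x12} V36={x12,x20,x25} V45={x14,x21,x23,x33} V46={x19,x25,x30} V56={x9,x12,x13}
  V123={x26} V126={x7} V134={x3} V145={x21} V156={x13} V235={x10} V245={x33} V246={x19} V346={x25} V356={x12}
C dims 6,15,10; δ0: rk 6, SNF 1^5·2; δ1: rk 9, SNF 1^9
degree 0: 6−6−0 = 0 → Ȟ^0 ≅ 0
degree 1: 15−9−6 = 0 plus torsion [2] → Ȟ^1 ≅ Z/2
degree 2: 10−0−9 = 1 → Ȟ^2 ≅ Z

Ȟ^0 = 0, Ȟ^1 = Z/2 and Ȟ^2 = Z


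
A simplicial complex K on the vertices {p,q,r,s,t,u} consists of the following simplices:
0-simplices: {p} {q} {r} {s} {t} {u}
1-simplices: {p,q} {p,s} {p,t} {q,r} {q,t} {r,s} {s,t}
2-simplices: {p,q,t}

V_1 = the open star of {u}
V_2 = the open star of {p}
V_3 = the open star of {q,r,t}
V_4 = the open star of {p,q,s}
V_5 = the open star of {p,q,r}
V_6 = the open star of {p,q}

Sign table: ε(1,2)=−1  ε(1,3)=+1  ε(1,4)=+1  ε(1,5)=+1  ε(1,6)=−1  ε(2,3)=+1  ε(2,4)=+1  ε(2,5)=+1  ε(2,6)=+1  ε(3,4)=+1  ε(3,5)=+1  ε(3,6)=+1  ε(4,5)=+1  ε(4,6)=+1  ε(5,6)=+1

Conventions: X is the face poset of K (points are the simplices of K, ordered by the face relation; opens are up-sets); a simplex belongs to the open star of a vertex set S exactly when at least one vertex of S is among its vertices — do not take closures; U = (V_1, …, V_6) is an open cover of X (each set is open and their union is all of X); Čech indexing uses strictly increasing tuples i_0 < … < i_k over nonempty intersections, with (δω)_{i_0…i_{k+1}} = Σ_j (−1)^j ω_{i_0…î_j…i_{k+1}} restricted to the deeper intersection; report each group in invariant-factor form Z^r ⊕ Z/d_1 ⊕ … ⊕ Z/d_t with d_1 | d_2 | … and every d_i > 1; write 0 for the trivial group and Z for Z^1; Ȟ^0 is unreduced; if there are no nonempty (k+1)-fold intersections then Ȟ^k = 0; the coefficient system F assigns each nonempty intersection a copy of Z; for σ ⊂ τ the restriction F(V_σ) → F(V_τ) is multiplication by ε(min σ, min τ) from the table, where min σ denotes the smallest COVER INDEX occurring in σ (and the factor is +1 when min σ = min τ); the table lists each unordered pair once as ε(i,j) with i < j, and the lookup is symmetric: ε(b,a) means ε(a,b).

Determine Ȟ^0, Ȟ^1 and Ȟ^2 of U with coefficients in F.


nerve simplices:
  V1={{u}} V2={{p},{p,q},{p,s},{p,t},{p,q,t}} V3={{q},{r},{t},{p,q},{p,t},{q,r},{q,t},{r,s},{s,t},{p,q,t}} V4={{p},{q},{s},{p,q},{p,s},{p,t},{q,r},{q,t},{r,s},{s,t},{p,q,t}} V5={{p},{q},{r},{p,q},{p,s},{p,t},{q,r},{q,t},{r,s},{p,q,t}} V6={{p},{q},{p,q},{p,s},{p,t},{q,r},{q,t},{p,q,t}}
  V23={{p,q},{p,t},{p,q,t}} V24={{p},{p,q},{p,s},{p,t},{p,q,t}} V25={{p},{p,q},{p,s},{p,t},{p,q,t}} V26={{p},{p,q},{p,s},{p,t},{p,q,t}} V34={{q},{p,q},{p,t},{q,r},{q,t},{r,s},{s,t},{p,q,t}} V35={{q},{r},{p,q},{p,t},{q,r},{q,t},{r,s},{p,q,t}} V36={{q},{p,q},{p,t},{q,r},{q,t},{p,q,t}} V45={{p},{q},{p,q},{p,s},{p,t},{q,r},{q,t},{r,s},{p,q,t}} V46={{p},{q},{p,q},{p,s},{p,t},{q,r},{q,t},{p,q,t}} V56={{p},{q},{p,q},{p,s},{p,t},{q,r},{q,t},{p,q,t}}
  V234={{p,q},{p,t},{p,q,t}} V235={{p,q},{p,t},{p,q,t}} V236={{p,q},{p,t},{p,q,t}} V245={{p},{p,q},{p,s},{p,t},{p,q,t}} V246={{p},{p,q},{p,s},{p,t},{p,q,t}} V256={{p},{p,q},{p,s},{p,t},{p,q,t}} V345={{q},{p,q},{p,t},{q,r},{q,t},{r,s},{p,q,t}} V346={{q},{p,q},{p,t},{q,r},{q,t},{p,q,t}} V356={{q},{p,q},{p,t},{q,r},{q,t},{p,q,t}} V456={{p},{q},{p,q},{p,s},{p,t},{q,r},{q,t},{p,q,t}}
  V2345={{p,q},{p,t},{p,q,t}} V2346={{p,q},{p,t},{p,q,t}} V2356={{p,q},{p,t},{p,q,t}} V2456={{p},{p,q},{p,s},{p,t},{p,q,t}} V3456={{q},{p,q},{p,t},{q,r},{q,t},{p,q,t}}
  V23456={{p,q},{p,t},{p,q,t}}
C dims 6,10,10,5; δ0: rk 4, SNF 1^4; δ1: rk 6, SNF 1^6; δ2: rk 4, SNF 1^4
degree 0: 6−4−0 = 2 → Ȟ^0 ≅ Z^2
degree 1: 10−6−4 = 0 → Ȟ^1 ≅ 0
degree 2: 10−4−6 = 0 → Ȟ^2 ≅ 0

Ȟ^0 ≅ Z^2, Ȟ^1 ≅ 0, Ȟ^2 ≅ 0


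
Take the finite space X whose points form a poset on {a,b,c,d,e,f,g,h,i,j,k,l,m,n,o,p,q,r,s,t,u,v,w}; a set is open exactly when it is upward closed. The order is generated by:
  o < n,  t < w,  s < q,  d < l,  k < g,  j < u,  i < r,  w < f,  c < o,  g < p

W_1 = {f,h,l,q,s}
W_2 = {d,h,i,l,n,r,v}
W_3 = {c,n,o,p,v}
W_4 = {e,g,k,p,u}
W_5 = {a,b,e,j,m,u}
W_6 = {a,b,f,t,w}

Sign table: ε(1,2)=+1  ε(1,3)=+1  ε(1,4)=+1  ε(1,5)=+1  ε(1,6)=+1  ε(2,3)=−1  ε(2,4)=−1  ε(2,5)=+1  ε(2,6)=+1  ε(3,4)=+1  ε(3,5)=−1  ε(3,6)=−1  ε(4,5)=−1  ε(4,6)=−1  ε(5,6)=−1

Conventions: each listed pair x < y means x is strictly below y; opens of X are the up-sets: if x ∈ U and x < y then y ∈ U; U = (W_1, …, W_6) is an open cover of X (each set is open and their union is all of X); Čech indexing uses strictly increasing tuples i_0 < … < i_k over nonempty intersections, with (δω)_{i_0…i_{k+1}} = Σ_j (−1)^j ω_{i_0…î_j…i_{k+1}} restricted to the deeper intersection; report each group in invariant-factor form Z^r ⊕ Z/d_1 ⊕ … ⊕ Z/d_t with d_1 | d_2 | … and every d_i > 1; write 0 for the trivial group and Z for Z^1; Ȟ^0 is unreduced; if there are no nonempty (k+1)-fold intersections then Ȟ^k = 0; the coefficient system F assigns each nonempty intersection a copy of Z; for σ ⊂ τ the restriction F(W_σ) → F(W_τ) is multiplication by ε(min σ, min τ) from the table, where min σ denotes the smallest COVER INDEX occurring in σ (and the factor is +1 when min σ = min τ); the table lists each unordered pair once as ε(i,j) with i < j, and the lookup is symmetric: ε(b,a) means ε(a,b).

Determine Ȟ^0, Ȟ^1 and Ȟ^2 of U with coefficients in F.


Ȟ^0(U;F) ≅ 0, Ȟ^1(U;F) ≅ Z/2, Ȟ^2(U;F) ≅ 0

cover nerve:
  W12={h,l} W16={f} W23={n,v} W34={p} W45={e,u} W56={a,b}
C dims 6,6; δ0: rk 6, SNF 1^5·2
Ȟ^0: (6−6)−0=0 ⇒ 0
Ȟ^1: (6−0)−6=0 plus torsion [2] ⇒ Z/2
Ȟ^2: (0−0)−0=0 ⇒ 0


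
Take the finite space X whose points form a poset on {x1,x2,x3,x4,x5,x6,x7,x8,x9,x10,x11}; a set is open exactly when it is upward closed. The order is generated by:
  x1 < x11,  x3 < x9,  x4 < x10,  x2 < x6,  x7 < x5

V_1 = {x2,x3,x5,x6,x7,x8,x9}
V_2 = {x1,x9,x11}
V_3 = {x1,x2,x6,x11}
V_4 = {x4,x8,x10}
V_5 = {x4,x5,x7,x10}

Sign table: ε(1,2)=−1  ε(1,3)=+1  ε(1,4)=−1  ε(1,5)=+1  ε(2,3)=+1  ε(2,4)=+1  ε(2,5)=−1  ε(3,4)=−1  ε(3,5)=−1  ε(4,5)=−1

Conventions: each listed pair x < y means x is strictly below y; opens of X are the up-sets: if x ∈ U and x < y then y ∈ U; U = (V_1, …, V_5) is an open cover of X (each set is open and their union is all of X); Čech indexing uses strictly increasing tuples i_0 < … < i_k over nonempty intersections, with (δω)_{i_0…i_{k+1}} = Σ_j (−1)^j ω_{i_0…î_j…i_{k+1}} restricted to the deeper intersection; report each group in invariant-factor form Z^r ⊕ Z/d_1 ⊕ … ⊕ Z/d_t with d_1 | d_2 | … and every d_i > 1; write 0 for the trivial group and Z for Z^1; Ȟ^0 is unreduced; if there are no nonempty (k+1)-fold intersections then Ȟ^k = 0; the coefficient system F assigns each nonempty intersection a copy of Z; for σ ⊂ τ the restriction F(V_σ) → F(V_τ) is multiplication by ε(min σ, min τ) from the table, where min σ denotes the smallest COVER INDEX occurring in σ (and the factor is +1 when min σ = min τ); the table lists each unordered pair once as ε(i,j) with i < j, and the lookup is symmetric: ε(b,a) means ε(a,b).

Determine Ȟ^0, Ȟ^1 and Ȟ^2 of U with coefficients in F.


nerve simplices:
  V12={x9} V13={x2,x6} V14={x8} V15={x5,x7} V23={x1,x11} V45={x4,x10}
C dims 5,6; δ0: rk 5, SNF 1^4·2
degree 0: 5−5−0 = 0 → Ȟ^0 ≅ 0
degree 1: 6−0−5 = 1 plus torsion [2] → Ȟ^1 ≅ Z ⊕ Z/2
degree 2: 0−0−0 = 0 → Ȟ^2 ≅ 0

Ȟ^0 ≅ 0, Ȟ^1 ≅ Z ⊕ Z/2 and Ȟ^2 ≅ 0


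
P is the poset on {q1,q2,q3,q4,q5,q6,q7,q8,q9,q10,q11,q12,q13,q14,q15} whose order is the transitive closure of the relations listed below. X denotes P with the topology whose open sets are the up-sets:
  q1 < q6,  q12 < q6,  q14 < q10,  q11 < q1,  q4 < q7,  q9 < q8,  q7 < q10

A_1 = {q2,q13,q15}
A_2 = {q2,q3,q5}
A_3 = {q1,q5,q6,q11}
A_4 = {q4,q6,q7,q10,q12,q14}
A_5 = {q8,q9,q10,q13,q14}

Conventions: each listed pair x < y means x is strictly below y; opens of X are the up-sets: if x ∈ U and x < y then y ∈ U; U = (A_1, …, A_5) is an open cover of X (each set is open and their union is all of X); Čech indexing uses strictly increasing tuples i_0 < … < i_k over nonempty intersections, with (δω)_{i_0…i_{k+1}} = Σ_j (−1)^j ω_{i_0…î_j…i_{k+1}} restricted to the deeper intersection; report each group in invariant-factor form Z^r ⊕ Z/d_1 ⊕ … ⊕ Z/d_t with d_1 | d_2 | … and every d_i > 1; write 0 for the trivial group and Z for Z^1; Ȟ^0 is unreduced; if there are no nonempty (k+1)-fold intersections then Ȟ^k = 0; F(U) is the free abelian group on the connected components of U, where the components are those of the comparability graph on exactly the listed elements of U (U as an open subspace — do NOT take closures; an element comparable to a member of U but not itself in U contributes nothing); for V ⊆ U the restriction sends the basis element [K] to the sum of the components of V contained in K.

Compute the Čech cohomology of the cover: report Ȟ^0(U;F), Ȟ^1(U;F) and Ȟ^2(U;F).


Ȟ^0 = Z^8; Ȟ^1 = 0; Ȟ^2 = 0

nerve simplices:
  A12={q2} A15={q13} A23={q5} A34={q6} A45={q10,q14}
components per intersection:
  A1: {q2} {q13} {q15}
  A2: {q2} {q3} {q5}
  A3: {q1,q6,q11} {q5}
  A4: {q4,q7,q10,q14} {q6,q12}
  A5: {q8,q9} {q10,q14} {q13}
  A12: {q2}
  A15: {q13}
  A23: {q5}
  A34: {q6}
  A45: {q10,q14}
C dims 13,5; δ0: rk 5, SNF 1^5
degree 0: 13−5−0 = 8 → Ȟ^0 ≅ Z^8
degree 1: 5−0−5 = 0 → Ȟ^1 ≅ 0
degree 2: 0−0−0 = 0 → Ȟ^2 ≅ 0


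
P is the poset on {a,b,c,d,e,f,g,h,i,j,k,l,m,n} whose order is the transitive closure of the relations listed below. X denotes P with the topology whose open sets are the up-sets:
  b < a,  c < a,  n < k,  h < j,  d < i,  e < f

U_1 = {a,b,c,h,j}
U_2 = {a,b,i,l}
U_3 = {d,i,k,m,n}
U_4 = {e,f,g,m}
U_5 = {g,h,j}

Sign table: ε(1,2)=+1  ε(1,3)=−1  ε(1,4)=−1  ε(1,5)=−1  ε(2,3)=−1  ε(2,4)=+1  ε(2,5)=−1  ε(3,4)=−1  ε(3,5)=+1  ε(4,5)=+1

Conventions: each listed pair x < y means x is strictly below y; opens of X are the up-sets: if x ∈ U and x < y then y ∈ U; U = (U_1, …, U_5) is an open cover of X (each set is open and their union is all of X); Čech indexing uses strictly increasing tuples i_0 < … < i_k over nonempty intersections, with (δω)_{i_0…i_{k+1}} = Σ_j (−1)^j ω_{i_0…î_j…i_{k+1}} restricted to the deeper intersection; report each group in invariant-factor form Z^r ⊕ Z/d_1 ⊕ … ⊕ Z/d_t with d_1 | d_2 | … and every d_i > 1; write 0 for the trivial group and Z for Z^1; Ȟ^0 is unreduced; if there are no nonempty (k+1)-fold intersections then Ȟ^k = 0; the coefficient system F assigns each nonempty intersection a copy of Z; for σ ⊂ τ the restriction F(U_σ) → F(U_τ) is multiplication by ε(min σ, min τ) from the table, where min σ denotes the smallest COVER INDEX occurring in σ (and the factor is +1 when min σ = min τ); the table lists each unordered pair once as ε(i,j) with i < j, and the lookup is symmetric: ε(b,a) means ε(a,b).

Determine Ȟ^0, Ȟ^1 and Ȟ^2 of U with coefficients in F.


Ȟ^0(U;F) ≅ 0, Ȟ^1(U;F) ≅ Z/2, Ȟ^2(U;F) ≅ 0

nonempty overlaps:
  U12={a,b} U15={h,j} U23={i} U34={m} U45={g}
C dims 5,5; δ0: rk 5, SNF 1^4·2
degree 0: 5−5−0 = 0 → Ȟ^0 ≅ 0
degree 1: 5−0−5 = 0 plus torsion [2] → Ȟ^1 ≅ Z/2
degree 2: 0−0−0 = 0 → Ȟ^2 ≅ 0


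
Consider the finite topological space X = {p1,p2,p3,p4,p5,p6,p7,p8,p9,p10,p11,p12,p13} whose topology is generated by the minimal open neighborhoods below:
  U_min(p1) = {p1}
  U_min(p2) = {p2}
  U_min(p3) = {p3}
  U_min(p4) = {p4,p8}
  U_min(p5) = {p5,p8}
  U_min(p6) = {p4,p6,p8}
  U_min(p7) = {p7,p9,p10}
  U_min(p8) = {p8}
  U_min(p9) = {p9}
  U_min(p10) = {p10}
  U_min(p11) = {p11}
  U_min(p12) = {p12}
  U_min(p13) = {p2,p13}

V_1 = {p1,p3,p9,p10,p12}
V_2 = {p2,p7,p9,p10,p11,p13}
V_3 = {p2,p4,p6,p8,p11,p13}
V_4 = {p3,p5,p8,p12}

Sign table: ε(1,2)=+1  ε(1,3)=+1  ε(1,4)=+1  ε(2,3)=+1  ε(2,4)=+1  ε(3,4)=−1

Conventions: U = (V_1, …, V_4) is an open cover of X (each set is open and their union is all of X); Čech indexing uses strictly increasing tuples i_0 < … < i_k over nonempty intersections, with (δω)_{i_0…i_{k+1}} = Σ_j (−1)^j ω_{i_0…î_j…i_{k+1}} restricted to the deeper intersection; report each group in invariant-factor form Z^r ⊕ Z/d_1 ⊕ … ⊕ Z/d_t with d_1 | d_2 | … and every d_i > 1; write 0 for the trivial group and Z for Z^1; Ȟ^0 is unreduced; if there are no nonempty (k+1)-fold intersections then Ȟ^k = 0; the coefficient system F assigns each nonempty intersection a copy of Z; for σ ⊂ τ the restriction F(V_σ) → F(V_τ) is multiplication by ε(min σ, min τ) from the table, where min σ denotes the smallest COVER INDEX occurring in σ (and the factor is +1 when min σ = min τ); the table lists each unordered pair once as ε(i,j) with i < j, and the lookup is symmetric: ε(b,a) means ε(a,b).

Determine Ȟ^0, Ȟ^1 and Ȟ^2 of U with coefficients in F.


Ȟ^0 = 0, Ȟ^1 = Z/2 and Ȟ^2 = 0

nerve simplices:
  V12={p9,p10} V14={p3,p12} V23={p2,p11,p13} V34={p8}
C dims 4,4; δ0: rk 4, SNF 1^3·2
degree 0: 4−4−0 = 0 → Ȟ^0 ≅ 0
degree 1: 4−0−4 = 0 plus torsion [2] → Ȟ^1 ≅ Z/2
degree 2: 0−0−0 = 0 → Ȟ^2 ≅ 0


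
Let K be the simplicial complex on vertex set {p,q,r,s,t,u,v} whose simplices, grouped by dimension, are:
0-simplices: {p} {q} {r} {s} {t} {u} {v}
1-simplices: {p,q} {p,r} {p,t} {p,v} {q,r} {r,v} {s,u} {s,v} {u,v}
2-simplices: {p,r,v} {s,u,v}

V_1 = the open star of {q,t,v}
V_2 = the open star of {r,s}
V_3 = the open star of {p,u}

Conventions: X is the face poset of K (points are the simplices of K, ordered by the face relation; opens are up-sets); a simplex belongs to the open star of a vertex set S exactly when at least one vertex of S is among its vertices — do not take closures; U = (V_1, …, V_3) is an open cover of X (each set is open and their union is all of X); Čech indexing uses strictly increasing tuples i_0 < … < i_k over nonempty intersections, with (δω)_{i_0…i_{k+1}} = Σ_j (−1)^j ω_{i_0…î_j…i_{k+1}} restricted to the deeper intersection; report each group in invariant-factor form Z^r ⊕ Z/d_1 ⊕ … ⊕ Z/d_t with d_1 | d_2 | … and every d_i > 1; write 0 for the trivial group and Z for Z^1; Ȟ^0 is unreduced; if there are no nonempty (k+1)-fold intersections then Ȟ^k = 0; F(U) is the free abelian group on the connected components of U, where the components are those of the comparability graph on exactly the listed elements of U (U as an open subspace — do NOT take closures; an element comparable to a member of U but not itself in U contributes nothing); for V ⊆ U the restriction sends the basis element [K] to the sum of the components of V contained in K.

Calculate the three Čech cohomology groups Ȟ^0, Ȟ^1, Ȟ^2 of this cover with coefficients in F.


Ȟ^0 ≅ Z; Ȟ^1 ≅ Z; Ȟ^2 ≅ 0

nonempty intersections:
  V1={{q},{t},{v},{p,q},{p,t},{p,v},{q,r},{r,v},{s,v},{u,v},{p,r,v},{s,u,v}} V2={{r},{s},{p,r},{q,r},{r,v},{s,u},{s,v},{p,r,v},{s,u,v}} V3={{p},{u},{p,q},{p,r},{p,t},{p,v},{s,u},{u,v},{p,r,v},{s,u,v}}
  V12={{q,r},{r,v},{s,v},{p,r,v},{s,u,v}} V13={{p,q},{p,t},{p,v},{u,v},{p,r,v},{s,u,v}} V23={{p,r},{s,u},{p,r,v},{s,u,v}}
  V123={{p,r,v},{s,u,v}}
components per intersection:
  V1: {{q},{p,q},{q,r}} {{t},{p,t}} {{v},{p,v},{r,v},{s,v},{u,v},{p,r,v},{s,u,v}}
  V2: {{r},{p,r},{q,r},{r,v},{p,r,v}} {{s},{s,u},{s,v},{s,u,v}}
  V3: {{p},{p,q},{p,r},{p,t},{p,v},{p,r,v}} {{u},{s,u},{u,v},{s,u,v}}
  V12: {{q,r}} {{r,v},{p,r,v}} {{s,v},{s,u,v}}
  V13: {{p,q}} {{p,t}} {{p,v},{p,r,v}} {{u,v},{s,u,v}}
  V23: {{p,r},{p,r,v}} {{s,u},{s,u,v}}
  V123: {{p,r,v}} {{s,u,v}}
C dims 7,9,2; δ0: rk 6, SNF 1^6; δ1: rk 2, SNF 1^2
Ȟ^0: (7−6)−0=1 ⇒ Z
Ȟ^1: (9−2)−6=1 ⇒ Z
Ȟ^2: (2−0)−2=0 ⇒ 0


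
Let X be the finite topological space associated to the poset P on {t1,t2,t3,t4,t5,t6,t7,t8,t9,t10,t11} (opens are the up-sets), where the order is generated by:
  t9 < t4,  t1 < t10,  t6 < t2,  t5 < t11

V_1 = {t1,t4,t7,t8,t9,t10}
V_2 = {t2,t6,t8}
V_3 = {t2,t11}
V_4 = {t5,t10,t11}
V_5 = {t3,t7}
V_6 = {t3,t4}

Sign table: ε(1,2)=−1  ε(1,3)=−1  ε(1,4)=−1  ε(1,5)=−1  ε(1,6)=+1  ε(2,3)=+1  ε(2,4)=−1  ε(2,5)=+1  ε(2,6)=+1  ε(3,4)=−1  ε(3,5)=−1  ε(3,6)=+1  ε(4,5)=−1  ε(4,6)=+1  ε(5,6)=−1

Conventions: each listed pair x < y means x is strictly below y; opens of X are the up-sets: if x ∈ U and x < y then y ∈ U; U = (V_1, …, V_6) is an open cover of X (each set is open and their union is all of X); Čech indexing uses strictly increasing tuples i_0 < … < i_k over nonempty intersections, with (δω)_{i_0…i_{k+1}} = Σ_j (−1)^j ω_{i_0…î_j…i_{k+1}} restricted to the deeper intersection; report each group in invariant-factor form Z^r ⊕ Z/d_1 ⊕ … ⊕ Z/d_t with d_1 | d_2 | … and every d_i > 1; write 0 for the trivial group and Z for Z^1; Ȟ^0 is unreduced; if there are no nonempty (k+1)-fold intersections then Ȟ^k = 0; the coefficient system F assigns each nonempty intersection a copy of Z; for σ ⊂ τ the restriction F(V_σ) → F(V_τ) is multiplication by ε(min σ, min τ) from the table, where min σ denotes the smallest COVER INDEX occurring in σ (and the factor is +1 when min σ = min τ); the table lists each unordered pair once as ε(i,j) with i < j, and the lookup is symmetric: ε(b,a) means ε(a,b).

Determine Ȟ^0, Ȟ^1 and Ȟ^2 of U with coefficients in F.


Ȟ^0 ≅ 0; Ȟ^1 ≅ Z ⊕ Z/2; Ȟ^2 ≅ 0

nonempty intersections:
  V12={t8} V14={t10} V15={t7} V16={t4} V23={t2} V34={t11} V56={t3}
C dims 6,7; δ0: rk 6, SNF 1^5·2
Ȟ^0: (6−6)−0=0 ⇒ 0
Ȟ^1: (7−0)−6=1 plus torsion [2] ⇒ Z ⊕ Z/2
Ȟ^2: (0−0)−0=0 ⇒ 0
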